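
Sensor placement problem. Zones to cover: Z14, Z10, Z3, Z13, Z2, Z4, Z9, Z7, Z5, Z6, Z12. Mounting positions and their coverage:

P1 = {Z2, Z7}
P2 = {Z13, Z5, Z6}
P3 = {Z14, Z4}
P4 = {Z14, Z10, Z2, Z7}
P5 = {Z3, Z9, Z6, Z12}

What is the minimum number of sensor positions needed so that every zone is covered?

P2, P3, P4, P5 together cover {Z14, Z10, Z3, Z13, Z2, Z4, Z9, Z7, Z5, Z6, Z12} — every zone.
No 3 of the 5 sensor positions cover everything (all 10 triples fall short), so 4 is minimum.

4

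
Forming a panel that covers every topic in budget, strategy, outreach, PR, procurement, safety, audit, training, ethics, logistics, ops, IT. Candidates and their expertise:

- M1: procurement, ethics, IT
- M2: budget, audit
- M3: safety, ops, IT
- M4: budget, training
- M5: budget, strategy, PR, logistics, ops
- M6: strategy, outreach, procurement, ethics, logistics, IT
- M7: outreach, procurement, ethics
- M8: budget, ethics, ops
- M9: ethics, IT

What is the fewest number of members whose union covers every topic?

M2, M3, M4, M5, M6 together cover {budget, strategy, outreach, PR, procurement, safety, audit, training, ethics, logistics, ops, IT} — every topic.
No 4 of the 9 members cover everything (all 126 size-4 selections fall short), so 5 is minimum.

5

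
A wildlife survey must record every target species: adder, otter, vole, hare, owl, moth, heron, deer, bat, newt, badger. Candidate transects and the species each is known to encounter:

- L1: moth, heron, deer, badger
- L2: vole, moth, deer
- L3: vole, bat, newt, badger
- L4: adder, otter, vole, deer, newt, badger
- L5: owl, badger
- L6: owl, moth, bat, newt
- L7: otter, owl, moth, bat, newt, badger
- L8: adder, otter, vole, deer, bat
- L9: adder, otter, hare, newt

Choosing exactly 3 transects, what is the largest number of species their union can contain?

Choosing L1, L3, L9 covers {adder, otter, vole, hare, moth, heron, deer, bat, newt, badger} — 10 species.
No choice of 3 transects does better; here owl is left uncovered.

10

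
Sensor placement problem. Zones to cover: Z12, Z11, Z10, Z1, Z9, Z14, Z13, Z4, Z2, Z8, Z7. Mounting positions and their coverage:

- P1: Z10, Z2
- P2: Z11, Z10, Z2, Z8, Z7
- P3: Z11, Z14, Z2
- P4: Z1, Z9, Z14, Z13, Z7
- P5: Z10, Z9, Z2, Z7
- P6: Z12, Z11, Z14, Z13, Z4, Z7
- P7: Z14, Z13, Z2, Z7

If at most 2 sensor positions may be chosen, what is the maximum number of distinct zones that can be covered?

9

Choosing P2, P4 covers {Z11, Z10, Z1, Z9, Z14, Z13, Z2, Z8, Z7} — 9 zones.
No choice of 2 sensor positions does better; here Z12, Z4 are left uncovered.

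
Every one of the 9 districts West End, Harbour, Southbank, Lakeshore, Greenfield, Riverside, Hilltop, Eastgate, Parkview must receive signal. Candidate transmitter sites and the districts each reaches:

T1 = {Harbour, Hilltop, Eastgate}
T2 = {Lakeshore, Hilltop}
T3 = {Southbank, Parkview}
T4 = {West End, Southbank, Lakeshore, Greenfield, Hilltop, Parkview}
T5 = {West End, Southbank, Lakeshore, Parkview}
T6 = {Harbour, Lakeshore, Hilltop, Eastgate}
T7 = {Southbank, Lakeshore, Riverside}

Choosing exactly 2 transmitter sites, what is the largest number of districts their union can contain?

8

Choosing T1, T4 covers {West End, Harbour, Southbank, Lakeshore, Greenfield, Hilltop, Eastgate, Parkview} — 8 districts.
No choice of 2 transmitter sites does better; here Riverside is left uncovered.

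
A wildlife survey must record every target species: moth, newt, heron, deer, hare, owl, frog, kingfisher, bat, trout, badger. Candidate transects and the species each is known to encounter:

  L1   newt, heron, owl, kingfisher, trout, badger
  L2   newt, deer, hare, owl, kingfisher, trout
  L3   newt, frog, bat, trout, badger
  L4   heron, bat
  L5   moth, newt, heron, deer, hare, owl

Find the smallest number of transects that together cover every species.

3

L1, L3, L5 together cover {moth, newt, heron, deer, hare, owl, frog, kingfisher, bat, trout, badger} — every species.
No 2 of the 5 transects cover everything (all 10 pairs fall short), so 3 is minimum.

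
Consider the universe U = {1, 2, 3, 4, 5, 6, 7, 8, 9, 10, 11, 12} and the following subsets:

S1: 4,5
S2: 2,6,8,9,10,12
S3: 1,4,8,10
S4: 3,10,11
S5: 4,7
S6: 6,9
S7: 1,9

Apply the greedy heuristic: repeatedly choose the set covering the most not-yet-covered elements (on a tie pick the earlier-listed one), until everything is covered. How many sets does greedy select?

5

Pick 1: S2 covers 6 new elements (2, 6, 8, 9, 10, 12).
Pick 2: S1 covers 2 new elements (4, 5).
Pick 3: S4 covers 2 new elements (3, 11).
Pick 4: S3 covers 1 new elements (1).
Pick 5: S5 covers 1 new elements (7).
Greedy uses 5 sets.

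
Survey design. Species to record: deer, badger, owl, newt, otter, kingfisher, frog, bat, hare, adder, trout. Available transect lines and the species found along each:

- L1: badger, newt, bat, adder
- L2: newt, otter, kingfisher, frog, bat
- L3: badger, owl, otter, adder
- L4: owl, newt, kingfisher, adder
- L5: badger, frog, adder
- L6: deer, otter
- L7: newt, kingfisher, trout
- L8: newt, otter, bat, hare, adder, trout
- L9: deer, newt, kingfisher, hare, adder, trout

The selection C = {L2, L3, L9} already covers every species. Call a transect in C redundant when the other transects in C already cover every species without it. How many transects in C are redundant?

0

Drop L2: frog, bat uncovered — not redundant.
Drop L3: badger, owl uncovered — not redundant.
Drop L9: deer, hare, trout uncovered — not redundant.
None of the transects in C is redundant.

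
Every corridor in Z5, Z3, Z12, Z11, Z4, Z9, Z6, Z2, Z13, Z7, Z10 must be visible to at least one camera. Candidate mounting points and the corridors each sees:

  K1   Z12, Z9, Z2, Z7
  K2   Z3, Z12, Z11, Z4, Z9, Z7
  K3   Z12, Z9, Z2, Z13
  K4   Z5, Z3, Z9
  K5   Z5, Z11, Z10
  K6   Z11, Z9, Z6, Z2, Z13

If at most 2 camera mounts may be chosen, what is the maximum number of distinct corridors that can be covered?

Choosing K2, K6 covers {Z3, Z12, Z11, Z4, Z9, Z6, Z2, Z13, Z7} — 9 corridors.
No choice of 2 camera mounts does better; here Z5, Z10 are left uncovered.

9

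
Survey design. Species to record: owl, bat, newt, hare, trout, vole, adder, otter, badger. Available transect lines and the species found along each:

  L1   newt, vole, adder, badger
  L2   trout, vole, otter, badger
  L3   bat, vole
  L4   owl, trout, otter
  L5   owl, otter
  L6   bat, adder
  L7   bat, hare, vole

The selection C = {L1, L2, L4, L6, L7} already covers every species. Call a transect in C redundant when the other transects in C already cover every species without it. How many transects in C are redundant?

2

Drop L1: newt uncovered — not redundant.
Drop L2: the rest still cover every species — redundant.
Drop L4: owl uncovered — not redundant.
Drop L6: the rest still cover every species — redundant.
Drop L7: hare uncovered — not redundant.
2 redundant: L2, L6.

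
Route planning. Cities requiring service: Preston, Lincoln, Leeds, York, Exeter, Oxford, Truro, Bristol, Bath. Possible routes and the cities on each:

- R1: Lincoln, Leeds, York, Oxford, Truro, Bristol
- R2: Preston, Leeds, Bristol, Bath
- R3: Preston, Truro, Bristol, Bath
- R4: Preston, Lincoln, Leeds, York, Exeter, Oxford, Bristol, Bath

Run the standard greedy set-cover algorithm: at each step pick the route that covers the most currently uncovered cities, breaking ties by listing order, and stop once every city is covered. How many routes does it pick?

Pick 1: R4 covers 8 new cities (Preston, Lincoln, Leeds, York, Exeter, Oxford, Bristol, Bath).
Pick 2: R1 covers 1 new cities (Truro).
Greedy uses 2 routes.

2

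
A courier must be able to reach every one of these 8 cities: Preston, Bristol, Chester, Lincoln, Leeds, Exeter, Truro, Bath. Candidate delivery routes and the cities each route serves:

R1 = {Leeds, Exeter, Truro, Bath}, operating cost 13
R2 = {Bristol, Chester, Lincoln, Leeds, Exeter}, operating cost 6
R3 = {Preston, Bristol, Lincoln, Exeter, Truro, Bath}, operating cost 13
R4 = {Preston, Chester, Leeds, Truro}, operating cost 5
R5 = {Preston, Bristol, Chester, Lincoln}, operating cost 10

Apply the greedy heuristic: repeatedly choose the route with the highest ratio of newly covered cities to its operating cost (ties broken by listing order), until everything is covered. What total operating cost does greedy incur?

24

Pick 1: R2 adds 5 new (Bristol, Chester, Lincoln, Leeds, Exeter) at operating cost 6 (ratio 5/6).
Pick 2: R4 adds 2 new (Preston, Truro) at operating cost 5 (ratio 2/5).
Pick 3: R1 adds 1 new (Bath) at operating cost 13 (ratio 1/13).
Greedy total operating cost: 6 + 5 + 13 = 24. (The true optimum is 18, so greedy overshoots here.)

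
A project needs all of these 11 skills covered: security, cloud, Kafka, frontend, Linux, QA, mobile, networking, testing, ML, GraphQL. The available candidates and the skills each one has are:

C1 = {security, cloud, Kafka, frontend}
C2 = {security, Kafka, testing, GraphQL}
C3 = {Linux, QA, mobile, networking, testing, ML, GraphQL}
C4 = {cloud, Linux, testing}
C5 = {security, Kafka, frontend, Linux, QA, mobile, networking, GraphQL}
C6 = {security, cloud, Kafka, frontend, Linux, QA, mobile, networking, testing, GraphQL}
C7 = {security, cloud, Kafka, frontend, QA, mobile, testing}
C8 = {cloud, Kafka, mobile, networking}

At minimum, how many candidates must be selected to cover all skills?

2

C1, C3 together cover {security, cloud, Kafka, frontend, Linux, QA, mobile, networking, testing, ML, GraphQL} — every skill.
No single candidate contains all 11 skills, so 2 is optimal.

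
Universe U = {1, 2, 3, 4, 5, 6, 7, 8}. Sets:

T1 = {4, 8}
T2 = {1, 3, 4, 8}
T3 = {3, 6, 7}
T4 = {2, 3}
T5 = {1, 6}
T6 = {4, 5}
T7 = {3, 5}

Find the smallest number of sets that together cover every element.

4

T2, T3, T4, T6 together cover {1, 2, 3, 4, 5, 6, 7, 8} — every element.
No 3 of the 7 sets cover everything (all 35 triples fall short), so 4 is minimum.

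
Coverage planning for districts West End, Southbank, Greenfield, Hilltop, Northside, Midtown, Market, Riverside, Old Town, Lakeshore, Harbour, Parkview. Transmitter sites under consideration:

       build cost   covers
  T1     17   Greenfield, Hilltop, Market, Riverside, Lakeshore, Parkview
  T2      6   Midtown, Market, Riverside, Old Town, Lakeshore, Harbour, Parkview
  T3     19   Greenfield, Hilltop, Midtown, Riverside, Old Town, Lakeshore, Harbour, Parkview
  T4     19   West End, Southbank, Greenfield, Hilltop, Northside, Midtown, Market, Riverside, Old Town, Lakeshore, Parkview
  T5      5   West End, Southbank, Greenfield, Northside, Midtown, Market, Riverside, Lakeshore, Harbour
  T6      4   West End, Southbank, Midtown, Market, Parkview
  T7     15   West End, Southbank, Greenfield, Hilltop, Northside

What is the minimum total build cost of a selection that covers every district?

21

T2, T7 cover every district at build cost 6 + 15 = 21.
Any cover uses at least 2 transmitter sites; among all covering selections none totals below 21.
Greedy by coverage-per-build cost would pick T5, T2, T7 for 26 — worse than the optimum 21.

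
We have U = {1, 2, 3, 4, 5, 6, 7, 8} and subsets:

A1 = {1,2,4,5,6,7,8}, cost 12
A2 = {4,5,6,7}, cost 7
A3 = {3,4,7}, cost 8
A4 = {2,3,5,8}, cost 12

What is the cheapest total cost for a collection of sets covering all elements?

A1, A3 cover every element at cost 12 + 8 = 20.
Any cover uses at least 2 sets; among all covering selections none totals below 20.

20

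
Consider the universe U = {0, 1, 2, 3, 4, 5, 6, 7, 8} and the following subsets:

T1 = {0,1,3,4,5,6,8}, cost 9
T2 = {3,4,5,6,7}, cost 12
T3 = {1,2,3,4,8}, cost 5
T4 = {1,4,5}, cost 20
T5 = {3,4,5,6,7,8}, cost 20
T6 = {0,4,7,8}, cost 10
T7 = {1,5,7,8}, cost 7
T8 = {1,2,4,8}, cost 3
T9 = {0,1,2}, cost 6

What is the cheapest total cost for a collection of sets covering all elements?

19

T1, T7, T8 cover every element at cost 9 + 7 + 3 = 19.
Any cover uses at least 2 sets; among all covering selections none totals below 19.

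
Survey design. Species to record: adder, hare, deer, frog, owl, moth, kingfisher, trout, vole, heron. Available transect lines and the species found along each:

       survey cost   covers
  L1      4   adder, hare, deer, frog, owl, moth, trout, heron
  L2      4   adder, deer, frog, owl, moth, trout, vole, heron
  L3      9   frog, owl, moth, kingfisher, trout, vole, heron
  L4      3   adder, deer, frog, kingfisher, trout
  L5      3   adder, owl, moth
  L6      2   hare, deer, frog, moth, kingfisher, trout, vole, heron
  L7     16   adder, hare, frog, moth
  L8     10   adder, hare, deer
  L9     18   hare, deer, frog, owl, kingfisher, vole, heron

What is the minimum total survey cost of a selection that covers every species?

5

L5, L6 cover every species at survey cost 3 + 2 = 5.
Any cover uses at least 2 transects; among all covering selections none totals below 5.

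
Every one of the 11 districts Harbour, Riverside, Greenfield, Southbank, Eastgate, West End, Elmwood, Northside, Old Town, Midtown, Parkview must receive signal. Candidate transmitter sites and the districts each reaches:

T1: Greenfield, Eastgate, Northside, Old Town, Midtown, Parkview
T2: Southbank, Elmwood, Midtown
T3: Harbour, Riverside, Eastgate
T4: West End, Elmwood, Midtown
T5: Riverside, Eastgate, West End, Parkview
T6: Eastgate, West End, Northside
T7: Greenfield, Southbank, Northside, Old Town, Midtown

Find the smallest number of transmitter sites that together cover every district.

4

T1, T2, T3, T4 together cover {Harbour, Riverside, Greenfield, Southbank, Eastgate, West End, Elmwood, Northside, Old Town, Midtown, Parkview} — every district.
No 3 of the 7 transmitter sites cover everything (all 35 triples fall short), so 4 is minimum.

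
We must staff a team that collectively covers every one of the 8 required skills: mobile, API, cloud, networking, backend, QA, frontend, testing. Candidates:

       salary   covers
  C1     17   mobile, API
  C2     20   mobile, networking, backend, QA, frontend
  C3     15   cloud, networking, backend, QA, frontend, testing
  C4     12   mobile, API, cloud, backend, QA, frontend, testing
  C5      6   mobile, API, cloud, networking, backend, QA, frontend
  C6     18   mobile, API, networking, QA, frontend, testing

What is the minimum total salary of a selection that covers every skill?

18

C4, C5 cover every skill at salary 12 + 6 = 18.
Any cover uses at least 2 candidates; among all covering selections none totals below 18.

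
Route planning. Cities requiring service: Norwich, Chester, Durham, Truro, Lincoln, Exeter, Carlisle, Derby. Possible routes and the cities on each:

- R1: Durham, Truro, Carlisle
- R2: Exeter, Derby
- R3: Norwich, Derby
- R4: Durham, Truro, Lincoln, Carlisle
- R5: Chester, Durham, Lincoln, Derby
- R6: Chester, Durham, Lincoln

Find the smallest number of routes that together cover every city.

4

R1, R2, R3, R5 together cover {Norwich, Chester, Durham, Truro, Lincoln, Exeter, Carlisle, Derby} — every city.
No 3 of the 6 routes cover everything (all 20 triples fall short), so 4 is minimum.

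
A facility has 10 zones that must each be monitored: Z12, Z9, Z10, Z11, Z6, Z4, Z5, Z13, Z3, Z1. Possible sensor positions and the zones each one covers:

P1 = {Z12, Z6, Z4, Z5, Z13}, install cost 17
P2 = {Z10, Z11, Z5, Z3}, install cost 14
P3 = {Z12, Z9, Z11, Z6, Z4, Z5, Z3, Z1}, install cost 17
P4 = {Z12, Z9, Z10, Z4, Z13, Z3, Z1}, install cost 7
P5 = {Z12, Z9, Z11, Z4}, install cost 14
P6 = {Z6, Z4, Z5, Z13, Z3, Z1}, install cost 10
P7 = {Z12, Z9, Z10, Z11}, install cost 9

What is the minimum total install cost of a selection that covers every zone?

P6, P7 cover every zone at install cost 10 + 9 = 19.
Any cover uses at least 2 sensor positions; among all covering selections none totals below 19.

19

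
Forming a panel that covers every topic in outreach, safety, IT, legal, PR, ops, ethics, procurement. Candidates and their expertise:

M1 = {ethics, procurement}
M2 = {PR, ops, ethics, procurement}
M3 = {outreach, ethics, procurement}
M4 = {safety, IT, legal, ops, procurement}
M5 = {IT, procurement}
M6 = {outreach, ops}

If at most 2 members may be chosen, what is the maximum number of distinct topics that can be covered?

Choosing M2, M4 covers {safety, IT, legal, PR, ops, ethics, procurement} — 7 topics.
No choice of 2 members does better; here outreach is left uncovered.

7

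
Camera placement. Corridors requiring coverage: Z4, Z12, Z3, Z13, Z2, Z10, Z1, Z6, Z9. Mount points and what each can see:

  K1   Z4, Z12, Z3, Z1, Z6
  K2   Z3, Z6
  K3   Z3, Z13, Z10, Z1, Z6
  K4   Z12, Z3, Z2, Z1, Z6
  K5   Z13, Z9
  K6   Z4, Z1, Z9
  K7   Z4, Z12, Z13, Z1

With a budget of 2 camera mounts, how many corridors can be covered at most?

7

Choosing K1, K3 covers {Z4, Z12, Z3, Z13, Z10, Z1, Z6} — 7 corridors.
No choice of 2 camera mounts does better; here Z2, Z9 are left uncovered.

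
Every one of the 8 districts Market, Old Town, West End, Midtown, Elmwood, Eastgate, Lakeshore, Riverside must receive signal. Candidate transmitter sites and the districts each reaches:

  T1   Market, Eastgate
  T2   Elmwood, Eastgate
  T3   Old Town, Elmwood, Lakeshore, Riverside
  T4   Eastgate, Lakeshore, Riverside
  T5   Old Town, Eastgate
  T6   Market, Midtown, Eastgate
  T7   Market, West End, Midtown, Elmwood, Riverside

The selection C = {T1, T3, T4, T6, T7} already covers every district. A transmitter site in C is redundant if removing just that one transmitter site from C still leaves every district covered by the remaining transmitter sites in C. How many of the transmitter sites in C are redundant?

Drop T1: the rest still cover every district — redundant.
Drop T3: Old Town uncovered — not redundant.
Drop T4: the rest still cover every district — redundant.
Drop T6: the rest still cover every district — redundant.
Drop T7: West End uncovered — not redundant.
3 redundant: T1, T4, T6.

3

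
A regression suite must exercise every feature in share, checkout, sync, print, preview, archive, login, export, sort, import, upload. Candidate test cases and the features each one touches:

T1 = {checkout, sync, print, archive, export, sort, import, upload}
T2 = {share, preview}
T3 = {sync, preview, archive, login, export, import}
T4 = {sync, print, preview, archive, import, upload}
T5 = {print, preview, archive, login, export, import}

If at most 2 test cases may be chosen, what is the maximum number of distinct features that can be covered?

10

Choosing T1, T2 covers {share, checkout, sync, print, preview, archive, export, sort, import, upload} — 10 features.
No choice of 2 test cases does better; here login is left uncovered.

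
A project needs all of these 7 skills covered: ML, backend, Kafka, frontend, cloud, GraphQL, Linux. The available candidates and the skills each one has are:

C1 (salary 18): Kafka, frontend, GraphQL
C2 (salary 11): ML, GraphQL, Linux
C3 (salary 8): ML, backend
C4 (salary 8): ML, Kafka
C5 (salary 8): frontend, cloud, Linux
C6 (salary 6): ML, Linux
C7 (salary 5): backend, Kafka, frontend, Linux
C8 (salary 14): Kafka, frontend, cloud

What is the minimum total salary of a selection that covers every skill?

24

C2, C5, C7 cover every skill at salary 11 + 8 + 5 = 24.
Any cover uses at least 3 candidates; among all covering selections none totals below 24.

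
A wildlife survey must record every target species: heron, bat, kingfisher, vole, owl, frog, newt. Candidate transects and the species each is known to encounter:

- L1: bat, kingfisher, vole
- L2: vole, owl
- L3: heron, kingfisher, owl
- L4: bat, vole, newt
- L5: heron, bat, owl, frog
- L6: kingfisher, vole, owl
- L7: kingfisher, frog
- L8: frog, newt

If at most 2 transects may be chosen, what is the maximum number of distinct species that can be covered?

6

Choosing L1, L5 covers {heron, bat, kingfisher, vole, owl, frog} — 6 species.
No choice of 2 transects does better; here newt is left uncovered.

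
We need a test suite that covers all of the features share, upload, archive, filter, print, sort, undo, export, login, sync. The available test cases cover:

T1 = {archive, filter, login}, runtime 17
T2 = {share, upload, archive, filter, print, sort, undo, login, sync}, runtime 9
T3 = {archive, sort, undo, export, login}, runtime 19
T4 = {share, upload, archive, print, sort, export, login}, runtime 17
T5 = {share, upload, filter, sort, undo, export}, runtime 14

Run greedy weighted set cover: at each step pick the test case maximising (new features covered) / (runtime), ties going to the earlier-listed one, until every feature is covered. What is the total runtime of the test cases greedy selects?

23

Pick 1: T2 adds 9 new (share, upload, archive, filter, print, sort, undo, login, sync) at runtime 9 (ratio 9/9).
Pick 2: T5 adds 1 new (export) at runtime 14 (ratio 1/14).
Greedy total runtime: 9 + 14 = 23.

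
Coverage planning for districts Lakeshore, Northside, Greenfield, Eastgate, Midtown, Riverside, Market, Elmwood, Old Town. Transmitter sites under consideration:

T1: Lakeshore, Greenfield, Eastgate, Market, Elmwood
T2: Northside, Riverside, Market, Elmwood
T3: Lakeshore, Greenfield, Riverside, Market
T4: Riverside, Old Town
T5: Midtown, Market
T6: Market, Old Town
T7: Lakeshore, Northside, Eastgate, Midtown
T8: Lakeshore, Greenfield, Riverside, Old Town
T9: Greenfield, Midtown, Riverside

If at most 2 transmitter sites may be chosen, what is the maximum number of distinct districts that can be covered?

7

Choosing T1, T2 covers {Lakeshore, Northside, Greenfield, Eastgate, Riverside, Market, Elmwood} — 7 districts.
No choice of 2 transmitter sites does better; here Midtown, Old Town are left uncovered.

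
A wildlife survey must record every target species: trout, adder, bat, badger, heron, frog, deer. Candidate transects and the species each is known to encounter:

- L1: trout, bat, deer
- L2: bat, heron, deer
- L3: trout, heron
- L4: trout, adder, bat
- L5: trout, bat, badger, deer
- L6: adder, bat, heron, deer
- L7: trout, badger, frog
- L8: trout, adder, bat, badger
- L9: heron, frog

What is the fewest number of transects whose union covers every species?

2

L6, L7 together cover {trout, adder, bat, badger, heron, frog, deer} — every species.
No single transect contains all 7 species, so 2 is optimal.
Greedy (largest uncovered first) would take L5, L6, L7 — 3 transects — but 2 suffice.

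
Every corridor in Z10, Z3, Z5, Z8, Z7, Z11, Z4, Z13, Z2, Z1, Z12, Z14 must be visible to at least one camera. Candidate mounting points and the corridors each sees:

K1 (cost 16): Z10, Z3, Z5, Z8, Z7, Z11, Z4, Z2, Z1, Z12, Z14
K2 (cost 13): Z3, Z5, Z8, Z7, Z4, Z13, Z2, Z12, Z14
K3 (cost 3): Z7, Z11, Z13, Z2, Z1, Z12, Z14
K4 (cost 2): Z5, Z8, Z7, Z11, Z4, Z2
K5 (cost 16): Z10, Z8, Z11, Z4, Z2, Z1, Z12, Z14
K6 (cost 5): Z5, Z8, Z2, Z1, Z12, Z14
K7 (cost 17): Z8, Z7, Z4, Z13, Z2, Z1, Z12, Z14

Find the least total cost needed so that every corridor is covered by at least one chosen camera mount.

K1, K3 cover every corridor at cost 16 + 3 = 19.
Any cover uses at least 2 camera mounts; among all covering selections none totals below 19.

19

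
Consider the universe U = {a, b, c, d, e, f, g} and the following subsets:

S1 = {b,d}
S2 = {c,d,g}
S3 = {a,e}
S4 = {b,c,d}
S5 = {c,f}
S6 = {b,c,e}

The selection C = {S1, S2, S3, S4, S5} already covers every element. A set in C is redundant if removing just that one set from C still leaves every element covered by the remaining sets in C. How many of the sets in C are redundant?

Drop S1: the rest still cover every element — redundant.
Drop S2: g uncovered — not redundant.
Drop S3: a, e uncovered — not redundant.
Drop S4: the rest still cover every element — redundant.
Drop S5: f uncovered — not redundant.
2 redundant: S1, S4.

2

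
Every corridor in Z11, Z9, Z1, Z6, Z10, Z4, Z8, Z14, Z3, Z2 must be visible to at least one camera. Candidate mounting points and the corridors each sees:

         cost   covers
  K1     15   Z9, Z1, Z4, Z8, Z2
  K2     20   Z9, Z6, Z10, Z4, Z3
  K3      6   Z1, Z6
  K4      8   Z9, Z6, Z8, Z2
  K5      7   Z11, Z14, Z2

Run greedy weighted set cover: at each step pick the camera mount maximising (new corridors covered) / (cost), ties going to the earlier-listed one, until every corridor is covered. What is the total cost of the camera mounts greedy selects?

Pick 1: K4 adds 4 new (Z9, Z6, Z8, Z2) at cost 8 (ratio 4/8).
Pick 2: K5 adds 2 new (Z11, Z14) at cost 7 (ratio 2/7).
Pick 3: K3 adds 1 new (Z1) at cost 6 (ratio 1/6).
Pick 4: K2 adds 3 new (Z10, Z4, Z3) at cost 20 (ratio 3/20).
Greedy total cost: 8 + 7 + 6 + 20 = 41.

41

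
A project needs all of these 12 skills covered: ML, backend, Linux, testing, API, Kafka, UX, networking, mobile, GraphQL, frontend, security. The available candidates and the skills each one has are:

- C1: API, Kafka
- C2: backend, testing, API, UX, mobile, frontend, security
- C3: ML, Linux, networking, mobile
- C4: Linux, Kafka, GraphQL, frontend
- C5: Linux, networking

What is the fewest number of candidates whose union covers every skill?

C2, C3, C4 together cover {ML, backend, Linux, testing, API, Kafka, UX, networking, mobile, GraphQL, frontend, security} — every skill.
No 2 of the 5 candidates cover everything (all 10 pairs fall short), so 3 is minimum.

3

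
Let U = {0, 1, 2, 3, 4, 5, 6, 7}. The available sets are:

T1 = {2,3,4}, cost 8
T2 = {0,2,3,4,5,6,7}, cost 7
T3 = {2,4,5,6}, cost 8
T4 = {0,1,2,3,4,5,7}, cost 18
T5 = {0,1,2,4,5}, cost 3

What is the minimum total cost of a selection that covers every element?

T2, T5 cover every element at cost 7 + 3 = 10.
Any cover uses at least 2 sets; among all covering selections none totals below 10.

10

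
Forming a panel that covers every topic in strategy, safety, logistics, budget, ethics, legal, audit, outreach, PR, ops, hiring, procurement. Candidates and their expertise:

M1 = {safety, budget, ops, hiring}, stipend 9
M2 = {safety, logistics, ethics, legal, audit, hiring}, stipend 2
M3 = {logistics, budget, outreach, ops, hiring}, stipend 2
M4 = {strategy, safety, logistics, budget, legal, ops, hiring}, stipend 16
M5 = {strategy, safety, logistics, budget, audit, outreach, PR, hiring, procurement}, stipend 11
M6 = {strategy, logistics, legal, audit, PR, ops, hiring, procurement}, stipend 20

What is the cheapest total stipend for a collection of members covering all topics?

M2, M3, M5 cover every topic at stipend 2 + 2 + 11 = 15.
Any cover uses at least 3 members; among all covering selections none totals below 15.

15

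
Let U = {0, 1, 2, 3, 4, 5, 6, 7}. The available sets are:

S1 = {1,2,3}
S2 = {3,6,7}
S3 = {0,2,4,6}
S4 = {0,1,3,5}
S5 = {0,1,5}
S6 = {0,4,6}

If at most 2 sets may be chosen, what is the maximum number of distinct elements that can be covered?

Choosing S3, S4 covers {0, 1, 2, 3, 4, 5, 6} — 7 elements.
No choice of 2 sets does better; here 7 is left uncovered.

7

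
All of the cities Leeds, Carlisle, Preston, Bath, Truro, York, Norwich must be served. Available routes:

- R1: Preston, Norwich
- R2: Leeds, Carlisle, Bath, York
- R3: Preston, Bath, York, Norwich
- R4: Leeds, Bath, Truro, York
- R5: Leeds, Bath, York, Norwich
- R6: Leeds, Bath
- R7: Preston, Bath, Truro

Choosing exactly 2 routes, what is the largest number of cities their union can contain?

6

Choosing R1, R2 covers {Leeds, Carlisle, Preston, Bath, York, Norwich} — 6 cities.
No choice of 2 routes does better; here Truro is left uncovered.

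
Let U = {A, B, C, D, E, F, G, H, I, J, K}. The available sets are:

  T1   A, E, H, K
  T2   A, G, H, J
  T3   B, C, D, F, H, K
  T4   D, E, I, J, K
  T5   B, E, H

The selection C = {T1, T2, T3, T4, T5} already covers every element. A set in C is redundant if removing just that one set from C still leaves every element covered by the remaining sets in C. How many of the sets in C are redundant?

2

Drop T1: the rest still cover every element — redundant.
Drop T2: G uncovered — not redundant.
Drop T3: C, F uncovered — not redundant.
Drop T4: I uncovered — not redundant.
Drop T5: the rest still cover every element — redundant.
2 redundant: T1, T5.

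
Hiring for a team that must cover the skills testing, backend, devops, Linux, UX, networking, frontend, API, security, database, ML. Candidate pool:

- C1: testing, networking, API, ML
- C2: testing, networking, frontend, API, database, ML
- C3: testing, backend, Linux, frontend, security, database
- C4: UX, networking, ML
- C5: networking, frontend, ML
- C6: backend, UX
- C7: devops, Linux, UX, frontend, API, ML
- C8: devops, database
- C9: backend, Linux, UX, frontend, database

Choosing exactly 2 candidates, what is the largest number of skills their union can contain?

10

Choosing C3, C7 covers {testing, backend, devops, Linux, UX, frontend, API, security, database, ML} — 10 skills.
No choice of 2 candidates does better; here networking is left uncovered.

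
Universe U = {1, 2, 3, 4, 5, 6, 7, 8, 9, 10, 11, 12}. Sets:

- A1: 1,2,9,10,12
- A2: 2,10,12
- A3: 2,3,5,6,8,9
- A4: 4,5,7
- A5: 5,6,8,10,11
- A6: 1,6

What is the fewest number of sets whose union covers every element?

A1, A3, A4, A5 together cover {1, 2, 3, 4, 5, 6, 7, 8, 9, 10, 11, 12} — every element.
No 3 of the 6 sets cover everything (all 20 triples fall short), so 4 is minimum.

4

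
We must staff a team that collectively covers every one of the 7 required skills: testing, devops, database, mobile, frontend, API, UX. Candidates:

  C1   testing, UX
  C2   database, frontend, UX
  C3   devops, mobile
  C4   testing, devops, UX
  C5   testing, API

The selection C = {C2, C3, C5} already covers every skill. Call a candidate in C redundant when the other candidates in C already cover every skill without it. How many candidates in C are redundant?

0

Drop C2: database, frontend, UX uncovered — not redundant.
Drop C3: devops, mobile uncovered — not redundant.
Drop C5: testing, API uncovered — not redundant.
None of the candidates in C is redundant.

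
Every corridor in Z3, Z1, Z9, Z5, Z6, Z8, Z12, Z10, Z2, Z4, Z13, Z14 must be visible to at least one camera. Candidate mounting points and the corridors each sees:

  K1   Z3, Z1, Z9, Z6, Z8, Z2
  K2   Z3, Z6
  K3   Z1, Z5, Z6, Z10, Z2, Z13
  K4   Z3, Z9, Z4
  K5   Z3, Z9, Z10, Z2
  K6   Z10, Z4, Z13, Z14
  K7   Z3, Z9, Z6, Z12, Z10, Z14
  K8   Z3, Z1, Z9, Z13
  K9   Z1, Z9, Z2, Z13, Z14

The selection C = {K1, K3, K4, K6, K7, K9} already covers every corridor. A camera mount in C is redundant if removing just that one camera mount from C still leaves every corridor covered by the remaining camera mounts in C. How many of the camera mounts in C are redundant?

Drop K1: Z8 uncovered — not redundant.
Drop K3: Z5 uncovered — not redundant.
Drop K4: the rest still cover every corridor — redundant.
Drop K6: the rest still cover every corridor — redundant.
Drop K7: Z12 uncovered — not redundant.
Drop K9: the rest still cover every corridor — redundant.
3 redundant: K4, K6, K9.

3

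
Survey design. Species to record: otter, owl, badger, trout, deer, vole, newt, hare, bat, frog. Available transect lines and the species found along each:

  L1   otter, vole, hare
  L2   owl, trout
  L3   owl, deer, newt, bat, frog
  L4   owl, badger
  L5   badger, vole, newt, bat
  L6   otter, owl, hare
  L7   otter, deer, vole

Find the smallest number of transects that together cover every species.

L1, L2, L3, L4 together cover {otter, owl, badger, trout, deer, vole, newt, hare, bat, frog} — every species.
No 3 of the 7 transects cover everything (all 35 triples fall short), so 4 is minimum.

4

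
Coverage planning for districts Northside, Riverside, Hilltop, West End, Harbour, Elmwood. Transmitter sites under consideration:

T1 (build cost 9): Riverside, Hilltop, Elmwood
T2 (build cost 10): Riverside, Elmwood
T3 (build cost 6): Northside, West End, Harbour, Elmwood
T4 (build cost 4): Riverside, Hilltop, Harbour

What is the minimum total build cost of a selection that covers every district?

T3, T4 cover every district at build cost 6 + 4 = 10.
Any cover uses at least 2 transmitter sites; among all covering selections none totals below 10.

10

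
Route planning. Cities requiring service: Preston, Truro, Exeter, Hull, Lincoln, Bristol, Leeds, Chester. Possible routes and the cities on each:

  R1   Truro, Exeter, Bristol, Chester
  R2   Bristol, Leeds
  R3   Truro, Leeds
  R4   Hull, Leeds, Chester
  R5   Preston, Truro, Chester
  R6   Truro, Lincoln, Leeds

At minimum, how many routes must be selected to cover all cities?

4

R1, R4, R5, R6 together cover {Preston, Truro, Exeter, Hull, Lincoln, Bristol, Leeds, Chester} — every city.
No 3 of the 6 routes cover everything (all 20 triples fall short), so 4 is minimum.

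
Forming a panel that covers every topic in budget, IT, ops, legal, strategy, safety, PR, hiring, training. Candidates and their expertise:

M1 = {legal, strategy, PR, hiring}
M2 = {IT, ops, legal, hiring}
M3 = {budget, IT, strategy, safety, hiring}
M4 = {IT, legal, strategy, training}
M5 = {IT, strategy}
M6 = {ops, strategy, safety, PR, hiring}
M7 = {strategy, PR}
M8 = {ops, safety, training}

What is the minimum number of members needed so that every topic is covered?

3

M1, M3, M8 together cover {budget, IT, ops, legal, strategy, safety, PR, hiring, training} — every topic.
No 2 of the 8 members cover everything (all 28 pairs fall short), so 3 is minimum.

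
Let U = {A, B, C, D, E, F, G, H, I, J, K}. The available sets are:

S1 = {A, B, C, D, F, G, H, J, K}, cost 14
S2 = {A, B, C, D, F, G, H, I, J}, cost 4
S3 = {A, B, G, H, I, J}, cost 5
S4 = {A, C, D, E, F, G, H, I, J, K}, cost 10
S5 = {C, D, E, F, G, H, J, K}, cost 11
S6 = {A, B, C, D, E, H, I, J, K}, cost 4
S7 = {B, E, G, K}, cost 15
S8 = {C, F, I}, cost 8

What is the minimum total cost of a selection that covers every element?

8

S2, S6 cover every element at cost 4 + 4 = 8.
Any cover uses at least 2 sets; among all covering selections none totals below 8.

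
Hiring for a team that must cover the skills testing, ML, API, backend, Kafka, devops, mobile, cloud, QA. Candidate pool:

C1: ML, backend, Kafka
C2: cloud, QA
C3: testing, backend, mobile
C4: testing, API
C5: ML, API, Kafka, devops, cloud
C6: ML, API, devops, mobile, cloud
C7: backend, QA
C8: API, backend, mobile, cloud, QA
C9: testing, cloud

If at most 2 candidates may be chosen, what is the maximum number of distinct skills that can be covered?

8

Choosing C3, C5 covers {testing, ML, API, backend, Kafka, devops, mobile, cloud} — 8 skills.
No choice of 2 candidates does better; here QA is left uncovered.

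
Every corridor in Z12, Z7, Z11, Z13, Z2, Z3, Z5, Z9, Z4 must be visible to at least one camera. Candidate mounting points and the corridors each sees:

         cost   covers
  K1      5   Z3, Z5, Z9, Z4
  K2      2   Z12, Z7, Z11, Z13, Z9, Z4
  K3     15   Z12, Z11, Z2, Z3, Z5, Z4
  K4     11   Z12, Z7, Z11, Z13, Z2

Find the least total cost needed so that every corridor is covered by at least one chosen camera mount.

16

K1, K4 cover every corridor at cost 5 + 11 = 16.
Any cover uses at least 2 camera mounts; among all covering selections none totals below 16.
Greedy by coverage-per-cost would pick K2, K1, K4 for 18 — worse than the optimum 16.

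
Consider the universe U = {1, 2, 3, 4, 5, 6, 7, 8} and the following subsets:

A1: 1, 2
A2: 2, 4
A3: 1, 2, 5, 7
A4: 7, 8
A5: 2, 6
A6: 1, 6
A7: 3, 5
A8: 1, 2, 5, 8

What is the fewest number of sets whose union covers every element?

A2, A4, A6, A7 together cover {1, 2, 3, 4, 5, 6, 7, 8} — every element.
No 3 of the 8 sets cover everything (all 56 triples fall short), so 4 is minimum.
Greedy (largest uncovered first) would take A3, A2, A4, A5, A7 — 5 sets — but 4 suffice.

4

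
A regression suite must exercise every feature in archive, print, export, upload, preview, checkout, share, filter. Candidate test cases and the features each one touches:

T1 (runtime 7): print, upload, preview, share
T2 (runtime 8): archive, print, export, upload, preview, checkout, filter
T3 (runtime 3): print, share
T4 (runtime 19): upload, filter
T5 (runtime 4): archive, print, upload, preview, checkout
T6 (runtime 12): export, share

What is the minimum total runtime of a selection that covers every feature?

T2, T3 cover every feature at runtime 8 + 3 = 11.
Any cover uses at least 2 test cases; among all covering selections none totals below 11.
Greedy by coverage-per-runtime would pick T5, T3, T2 for 15 — worse than the optimum 11.

11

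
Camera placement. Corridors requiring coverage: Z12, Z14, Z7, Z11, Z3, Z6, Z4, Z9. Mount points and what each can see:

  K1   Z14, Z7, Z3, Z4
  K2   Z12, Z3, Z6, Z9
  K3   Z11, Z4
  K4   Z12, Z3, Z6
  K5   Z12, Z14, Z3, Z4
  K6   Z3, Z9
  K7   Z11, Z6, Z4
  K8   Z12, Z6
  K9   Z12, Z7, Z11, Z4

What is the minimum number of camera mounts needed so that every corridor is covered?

3

K1, K2, K3 together cover {Z12, Z14, Z7, Z11, Z3, Z6, Z4, Z9} — every corridor.
No 2 of the 9 camera mounts cover everything (all 36 pairs fall short), so 3 is minimum.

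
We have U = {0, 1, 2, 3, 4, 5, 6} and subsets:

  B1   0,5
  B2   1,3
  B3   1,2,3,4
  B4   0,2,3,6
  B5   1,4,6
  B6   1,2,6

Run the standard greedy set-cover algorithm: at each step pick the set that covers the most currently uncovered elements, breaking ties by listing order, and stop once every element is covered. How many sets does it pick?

3

Pick 1: B3 covers 4 new elements (1, 2, 3, 4).
Pick 2: B1 covers 2 new elements (0, 5).
Pick 3: B4 covers 1 new elements (6).
Greedy uses 3 sets.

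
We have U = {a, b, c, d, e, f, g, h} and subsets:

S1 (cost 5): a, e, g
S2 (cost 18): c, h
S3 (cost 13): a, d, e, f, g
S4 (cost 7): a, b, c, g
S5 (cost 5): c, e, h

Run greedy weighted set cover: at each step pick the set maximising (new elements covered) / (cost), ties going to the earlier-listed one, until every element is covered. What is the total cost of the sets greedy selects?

Pick 1: S1 adds 3 new (a, e, g) at cost 5 (ratio 3/5).
Pick 2: S5 adds 2 new (c, h) at cost 5 (ratio 2/5).
Pick 3: S3 adds 2 new (d, f) at cost 13 (ratio 2/13).
Pick 4: S4 adds 1 new (b) at cost 7 (ratio 1/7).
Greedy total cost: 5 + 5 + 13 + 7 = 30. (The true optimum is 25, so greedy overshoots here.)

30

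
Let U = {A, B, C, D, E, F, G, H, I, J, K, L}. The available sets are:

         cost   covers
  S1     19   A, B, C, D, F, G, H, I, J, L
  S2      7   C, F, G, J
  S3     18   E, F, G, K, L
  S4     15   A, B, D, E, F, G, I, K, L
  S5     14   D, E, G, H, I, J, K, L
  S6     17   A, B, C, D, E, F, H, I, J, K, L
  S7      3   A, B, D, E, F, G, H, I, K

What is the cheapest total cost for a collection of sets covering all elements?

20

S6, S7 cover every element at cost 17 + 3 = 20.
Any cover uses at least 2 sets; among all covering selections none totals below 20.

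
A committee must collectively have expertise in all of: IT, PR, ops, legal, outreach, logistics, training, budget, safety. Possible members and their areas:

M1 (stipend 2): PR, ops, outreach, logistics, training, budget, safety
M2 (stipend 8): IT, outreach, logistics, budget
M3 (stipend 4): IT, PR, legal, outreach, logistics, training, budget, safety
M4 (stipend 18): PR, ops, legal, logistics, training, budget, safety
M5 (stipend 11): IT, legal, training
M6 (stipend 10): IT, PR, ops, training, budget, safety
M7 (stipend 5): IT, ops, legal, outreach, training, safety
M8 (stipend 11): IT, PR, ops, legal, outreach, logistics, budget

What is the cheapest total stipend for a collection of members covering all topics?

M1, M3 cover every topic at stipend 2 + 4 = 6.
Any cover uses at least 2 members; among all covering selections none totals below 6.

6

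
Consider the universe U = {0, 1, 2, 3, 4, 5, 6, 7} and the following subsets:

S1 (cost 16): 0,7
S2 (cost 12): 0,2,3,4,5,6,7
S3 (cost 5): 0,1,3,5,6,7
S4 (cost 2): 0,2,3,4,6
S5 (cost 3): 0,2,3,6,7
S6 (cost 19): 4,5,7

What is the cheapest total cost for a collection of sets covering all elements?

7

S3, S4 cover every element at cost 5 + 2 = 7.
Any cover uses at least 2 sets; among all covering selections none totals below 7.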